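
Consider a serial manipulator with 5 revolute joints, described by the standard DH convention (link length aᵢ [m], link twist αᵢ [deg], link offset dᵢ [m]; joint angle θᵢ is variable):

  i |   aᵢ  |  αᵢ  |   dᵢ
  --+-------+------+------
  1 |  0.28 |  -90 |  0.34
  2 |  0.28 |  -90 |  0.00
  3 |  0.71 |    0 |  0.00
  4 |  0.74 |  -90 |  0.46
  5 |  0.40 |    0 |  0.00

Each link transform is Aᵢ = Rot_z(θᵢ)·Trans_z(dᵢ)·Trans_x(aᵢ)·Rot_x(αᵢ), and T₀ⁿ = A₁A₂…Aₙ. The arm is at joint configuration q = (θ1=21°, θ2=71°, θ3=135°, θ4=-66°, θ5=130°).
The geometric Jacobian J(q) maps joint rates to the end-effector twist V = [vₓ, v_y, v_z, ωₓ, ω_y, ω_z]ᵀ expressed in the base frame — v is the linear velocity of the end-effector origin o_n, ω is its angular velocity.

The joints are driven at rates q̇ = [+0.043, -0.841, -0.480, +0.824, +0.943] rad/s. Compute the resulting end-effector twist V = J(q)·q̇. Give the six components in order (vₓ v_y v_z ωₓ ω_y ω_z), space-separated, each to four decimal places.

o_n = [0.4524, -0.8470, 0.3363]
J₁: ẑ×o_n = [0.8470, 0.4524, -0.0000], ω = ẑ
J2: z=[-0.3584, 0.9336, 0.0000] o=[0.2614, 0.1003, 0.3400] → [-0.0034, -0.0013, 0.1612, -0.3584, 0.9336, 0.0000]
J3: z=[-0.8827, -0.3388, -0.3256] o=[0.3465, 0.1330, 0.0753] → [-0.4075, 0.1960, 0.9009, -0.8827, -0.3388, -0.3256]
J4: z=[-0.8827, -0.3388, -0.3256] o=[0.3738, -0.3943, 0.5499] → [-0.0750, -0.2142, 0.4263, -0.8827, -0.3388, -0.3256]
J5: z=[-0.1553, -0.4435, 0.8827] o=[0.2960, -1.1642, 0.1494] → [-0.3629, 0.1671, 0.0201, -0.1553, -0.4435, 0.8827]
V = J·q̇ = [-0.1691, -0.0924, -0.1978, -0.1487, -1.3199, 0.7634]

-0.1691 -0.0924 -0.1978 -0.1487 -1.3199 0.7634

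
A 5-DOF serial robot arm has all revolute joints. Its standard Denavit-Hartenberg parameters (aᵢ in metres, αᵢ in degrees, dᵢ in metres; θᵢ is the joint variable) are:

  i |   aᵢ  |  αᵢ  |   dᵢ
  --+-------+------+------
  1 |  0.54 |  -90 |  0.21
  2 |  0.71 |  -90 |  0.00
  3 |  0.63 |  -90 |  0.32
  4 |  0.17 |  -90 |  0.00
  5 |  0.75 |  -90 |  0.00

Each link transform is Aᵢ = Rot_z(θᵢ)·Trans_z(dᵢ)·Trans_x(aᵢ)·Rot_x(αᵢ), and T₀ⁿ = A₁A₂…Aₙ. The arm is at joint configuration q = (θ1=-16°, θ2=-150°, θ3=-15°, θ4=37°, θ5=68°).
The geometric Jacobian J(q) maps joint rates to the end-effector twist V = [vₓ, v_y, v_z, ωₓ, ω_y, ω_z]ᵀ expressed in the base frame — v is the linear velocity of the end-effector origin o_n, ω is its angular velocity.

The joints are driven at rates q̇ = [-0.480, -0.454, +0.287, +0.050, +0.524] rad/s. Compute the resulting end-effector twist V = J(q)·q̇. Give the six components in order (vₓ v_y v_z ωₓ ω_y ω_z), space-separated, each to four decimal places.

o_n = [-0.4392, 1.0913, 0.9953]
J₁: ẑ×o_n = [-1.0913, -0.4392, 0.0000], ω = ẑ
J2: z=[0.2756, 0.9613, 0.0000] o=[0.5191, -0.1488, 0.2100] → [0.7549, -0.2165, 1.2630, 0.2756, 0.9613, 0.0000]
J3: z=[0.4806, -0.1378, 0.8660] o=[-0.0720, 0.0206, 0.5650] → [-0.9865, -0.5248, 0.4640, 0.4806, -0.1378, 0.8660]
J4: z=[-0.4817, -0.8667, 0.1294] o=[-0.3798, 0.2785, 1.1464] → [0.0258, -0.0805, -0.4430, -0.4817, -0.8667, 0.1294]
J5: z=[0.0571, -0.1784, -0.9823] o=[-0.5285, 0.3577, 1.1234] → [0.7434, -0.0804, 0.0578, 0.0571, -0.1784, -0.9823]
V = J·q̇ = [0.2888, 0.1123, -0.4321, 0.0187, -0.6128, -0.7397]

0.2888 0.1123 -0.4321 0.0187 -0.6128 -0.7397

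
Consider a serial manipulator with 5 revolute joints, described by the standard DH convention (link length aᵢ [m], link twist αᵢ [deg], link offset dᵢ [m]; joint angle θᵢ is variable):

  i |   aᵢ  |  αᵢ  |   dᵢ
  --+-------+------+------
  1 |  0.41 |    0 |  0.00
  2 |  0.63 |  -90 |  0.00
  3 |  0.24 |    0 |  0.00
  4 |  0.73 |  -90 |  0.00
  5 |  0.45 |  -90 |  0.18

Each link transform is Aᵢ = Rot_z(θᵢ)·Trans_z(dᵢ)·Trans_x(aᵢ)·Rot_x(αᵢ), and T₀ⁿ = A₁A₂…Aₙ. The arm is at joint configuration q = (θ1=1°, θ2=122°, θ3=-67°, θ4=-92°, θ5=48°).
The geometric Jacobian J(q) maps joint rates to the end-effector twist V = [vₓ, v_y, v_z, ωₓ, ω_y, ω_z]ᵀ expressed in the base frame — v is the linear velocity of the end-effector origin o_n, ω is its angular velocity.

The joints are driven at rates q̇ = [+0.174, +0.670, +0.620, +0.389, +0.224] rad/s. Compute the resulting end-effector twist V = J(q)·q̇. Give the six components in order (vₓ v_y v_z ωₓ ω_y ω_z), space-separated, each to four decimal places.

o_n = [0.7854, 0.0431, 0.7585]
J₁: ẑ×o_n = [-0.0431, 0.7854, 0.0000], ω = ẑ
J2: z=[0.0000, 0.0000, 1.0000] o=[0.4099, 0.0072, 0.0000] → [-0.0359, 0.3754, 0.0000, 0.0000, 0.0000, 1.0000]
J3: z=[-0.8387, -0.5446, 0.0000] o=[0.0668, 0.5355, 0.0000] → [-0.4131, 0.6361, 0.8043, -0.8387, -0.5446, 0.0000]
J4: z=[-0.8387, -0.5446, 0.0000] o=[0.0157, 0.6142, 0.2209] → [-0.2928, 0.4508, 0.8981, -0.8387, -0.5446, 0.0000]
J5: z=[-0.1952, 0.3006, 0.9336] o=[0.3869, 0.0426, 0.4825] → [0.0825, 0.4258, -0.1198, -0.1952, 0.3006, 0.9336]
V = J·q̇ = [-0.3831, 1.0533, 0.8212, -0.8899, -0.4822, 1.0531]

-0.3831 1.0533 0.8212 -0.8899 -0.4822 1.0531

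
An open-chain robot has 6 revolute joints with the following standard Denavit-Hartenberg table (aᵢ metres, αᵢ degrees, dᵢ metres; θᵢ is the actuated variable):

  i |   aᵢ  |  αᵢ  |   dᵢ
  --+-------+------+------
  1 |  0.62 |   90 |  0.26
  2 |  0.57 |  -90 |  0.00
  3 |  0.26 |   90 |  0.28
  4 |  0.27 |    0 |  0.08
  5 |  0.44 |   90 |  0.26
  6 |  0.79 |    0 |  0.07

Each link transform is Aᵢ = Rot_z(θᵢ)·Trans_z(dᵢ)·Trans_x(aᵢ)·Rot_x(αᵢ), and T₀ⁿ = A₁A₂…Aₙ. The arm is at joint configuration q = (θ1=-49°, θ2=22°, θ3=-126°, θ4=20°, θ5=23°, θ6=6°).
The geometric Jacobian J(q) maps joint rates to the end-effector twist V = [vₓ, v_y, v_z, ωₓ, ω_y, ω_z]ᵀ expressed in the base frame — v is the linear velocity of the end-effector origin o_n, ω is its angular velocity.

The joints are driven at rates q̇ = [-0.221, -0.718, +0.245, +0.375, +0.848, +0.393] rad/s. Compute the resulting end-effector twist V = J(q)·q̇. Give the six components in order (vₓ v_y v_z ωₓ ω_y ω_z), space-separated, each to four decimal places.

o_n = [-0.9628, -0.3116, 1.0973]
J₁: ẑ×o_n = [0.3116, -0.9628, 0.0000], ω = ẑ
J2: z=[-0.7547, -0.6561, 0.0000] o=[0.4068, -0.4679, 0.2600] → [-0.5493, 0.6319, -1.0164, -0.7547, -0.6561, 0.0000]
J3: z=[-0.2458, 0.2827, 0.9272] o=[0.7535, -0.8668, 0.4735] → [-0.3384, -1.4380, 0.3488, -0.2458, 0.2827, 0.9272]
J4: z=[-0.0485, 0.9517, -0.3031] o=[0.4330, -0.8187, 0.6759] → [0.5547, 0.4434, 1.3038, -0.0485, 0.9517, -0.3031]
J5: z=[-0.0485, 0.9517, -0.3031] o=[0.1608, -0.7467, 0.6814] → [0.5277, 0.3607, 1.0482, -0.0485, 0.9517, -0.3031]
J6: z=[-0.4805, -0.2882, -0.8283] o=[-0.2371, -0.4529, 0.8100] → [0.0342, 0.7390, -0.2770, -0.4805, -0.2882, -0.8283]
V = J·q̇ = [0.9115, 0.1693, 2.0841, 0.2335, 1.5910, -0.6900]

0.9115 0.1693 2.0841 0.2335 1.5910 -0.6900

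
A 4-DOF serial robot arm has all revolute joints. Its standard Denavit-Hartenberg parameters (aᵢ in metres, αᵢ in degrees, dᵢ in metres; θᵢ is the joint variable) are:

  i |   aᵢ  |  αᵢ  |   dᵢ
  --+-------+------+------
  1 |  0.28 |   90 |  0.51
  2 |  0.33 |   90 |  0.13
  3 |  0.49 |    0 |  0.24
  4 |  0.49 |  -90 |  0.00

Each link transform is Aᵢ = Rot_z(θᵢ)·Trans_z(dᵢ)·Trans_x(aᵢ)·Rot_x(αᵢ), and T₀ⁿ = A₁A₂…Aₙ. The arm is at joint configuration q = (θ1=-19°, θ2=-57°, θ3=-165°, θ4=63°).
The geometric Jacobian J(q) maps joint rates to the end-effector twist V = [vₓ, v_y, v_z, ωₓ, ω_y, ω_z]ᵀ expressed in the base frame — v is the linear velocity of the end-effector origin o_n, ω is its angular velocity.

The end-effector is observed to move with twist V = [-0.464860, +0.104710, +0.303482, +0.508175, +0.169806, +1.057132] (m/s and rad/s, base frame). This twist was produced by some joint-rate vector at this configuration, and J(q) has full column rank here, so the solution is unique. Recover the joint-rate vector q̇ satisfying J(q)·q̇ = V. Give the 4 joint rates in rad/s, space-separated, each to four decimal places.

0.7810 -0.3260 0.0890 -0.5960

o_n = [0.1032, 0.4680, 0.5849]
J₁: ẑ×o_n = [-0.4680, 0.1032, 0.0000], ω = ẑ
J2: z=[-0.3256, -0.9455, 0.0000] o=[0.2647, -0.0912, 0.5100] → [-0.0708, 0.0244, -0.3348, -0.3256, -0.9455, 0.0000]
J3: z=[-0.7930, 0.2730, -0.5446] o=[0.3924, -0.2726, 0.2332] → [0.4994, 0.4364, -0.5083, -0.7930, 0.2730, -0.5446]
J4: z=[-0.7930, 0.2730, -0.5446] o=[-0.0004, -0.0032, 0.4995] → [0.2800, 0.0113, -0.4020, -0.7930, 0.2730, -0.5446]
q̇ = J⁺·V = [0.7810, -0.3260, 0.0890, -0.5960]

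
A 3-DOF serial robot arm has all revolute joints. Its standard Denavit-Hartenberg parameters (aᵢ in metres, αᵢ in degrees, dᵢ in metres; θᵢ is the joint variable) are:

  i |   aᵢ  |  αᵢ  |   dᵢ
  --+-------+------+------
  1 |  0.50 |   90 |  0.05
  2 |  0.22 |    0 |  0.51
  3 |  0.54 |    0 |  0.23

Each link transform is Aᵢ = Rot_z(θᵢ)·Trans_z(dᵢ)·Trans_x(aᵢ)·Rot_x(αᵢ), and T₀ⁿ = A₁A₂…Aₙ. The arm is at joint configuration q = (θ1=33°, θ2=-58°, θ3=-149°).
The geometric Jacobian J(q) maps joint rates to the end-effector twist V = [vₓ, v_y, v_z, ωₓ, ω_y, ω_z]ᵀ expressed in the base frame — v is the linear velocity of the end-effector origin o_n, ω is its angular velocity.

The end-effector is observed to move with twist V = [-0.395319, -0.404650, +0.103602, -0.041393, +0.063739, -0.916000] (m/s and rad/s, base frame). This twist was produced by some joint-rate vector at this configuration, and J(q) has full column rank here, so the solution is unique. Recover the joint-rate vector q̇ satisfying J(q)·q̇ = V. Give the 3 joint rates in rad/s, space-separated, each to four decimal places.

-0.9160 0.5750 -0.6510

o_n = [0.5166, -0.5469, 0.1086]
J₁: ẑ×o_n = [0.5469, 0.5166, -0.0000], ω = ẑ
J2: z=[0.5446, -0.8387, 0.0000] o=[0.4193, 0.2723, 0.0500] → [-0.0491, -0.0319, -0.3646, 0.5446, -0.8387, 0.0000]
J3: z=[0.5446, -0.8387, 0.0000] o=[0.7949, -0.0919, -0.1366] → [-0.2056, -0.1335, -0.4811, 0.5446, -0.8387, 0.0000]
q̇ = J⁺·V = [-0.9160, 0.5750, -0.6510]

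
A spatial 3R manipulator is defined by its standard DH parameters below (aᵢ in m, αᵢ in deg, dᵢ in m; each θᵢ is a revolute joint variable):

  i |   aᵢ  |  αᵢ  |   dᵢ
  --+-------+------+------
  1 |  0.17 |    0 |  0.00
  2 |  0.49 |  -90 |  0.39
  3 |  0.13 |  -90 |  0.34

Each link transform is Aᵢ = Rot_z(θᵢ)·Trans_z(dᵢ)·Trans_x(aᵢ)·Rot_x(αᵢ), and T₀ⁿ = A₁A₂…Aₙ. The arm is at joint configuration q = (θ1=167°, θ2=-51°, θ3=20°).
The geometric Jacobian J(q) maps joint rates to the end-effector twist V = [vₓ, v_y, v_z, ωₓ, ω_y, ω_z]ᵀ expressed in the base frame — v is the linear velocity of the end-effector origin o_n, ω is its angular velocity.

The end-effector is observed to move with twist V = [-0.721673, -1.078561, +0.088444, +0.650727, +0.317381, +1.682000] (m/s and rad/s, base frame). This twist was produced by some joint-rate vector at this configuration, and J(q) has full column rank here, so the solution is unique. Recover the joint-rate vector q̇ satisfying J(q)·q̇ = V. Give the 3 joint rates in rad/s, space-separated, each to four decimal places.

o_n = [-0.7396, 0.4394, 0.3455]
J₁: ẑ×o_n = [-0.4394, -0.7396, 0.0000], ω = ẑ
J2: z=[0.0000, 0.0000, 1.0000] o=[-0.1656, 0.0382, 0.0000] → [-0.4012, -0.5739, 0.0000, 0.0000, 0.0000, 1.0000]
J3: z=[-0.8988, -0.4384, 0.0000] o=[-0.3804, 0.4787, 0.3900] → [0.0195, -0.0400, -0.1222, -0.8988, -0.4384, 0.0000]
q̇ = J⁺·V = [0.8580, 0.8240, -0.7240]

0.8580 0.8240 -0.7240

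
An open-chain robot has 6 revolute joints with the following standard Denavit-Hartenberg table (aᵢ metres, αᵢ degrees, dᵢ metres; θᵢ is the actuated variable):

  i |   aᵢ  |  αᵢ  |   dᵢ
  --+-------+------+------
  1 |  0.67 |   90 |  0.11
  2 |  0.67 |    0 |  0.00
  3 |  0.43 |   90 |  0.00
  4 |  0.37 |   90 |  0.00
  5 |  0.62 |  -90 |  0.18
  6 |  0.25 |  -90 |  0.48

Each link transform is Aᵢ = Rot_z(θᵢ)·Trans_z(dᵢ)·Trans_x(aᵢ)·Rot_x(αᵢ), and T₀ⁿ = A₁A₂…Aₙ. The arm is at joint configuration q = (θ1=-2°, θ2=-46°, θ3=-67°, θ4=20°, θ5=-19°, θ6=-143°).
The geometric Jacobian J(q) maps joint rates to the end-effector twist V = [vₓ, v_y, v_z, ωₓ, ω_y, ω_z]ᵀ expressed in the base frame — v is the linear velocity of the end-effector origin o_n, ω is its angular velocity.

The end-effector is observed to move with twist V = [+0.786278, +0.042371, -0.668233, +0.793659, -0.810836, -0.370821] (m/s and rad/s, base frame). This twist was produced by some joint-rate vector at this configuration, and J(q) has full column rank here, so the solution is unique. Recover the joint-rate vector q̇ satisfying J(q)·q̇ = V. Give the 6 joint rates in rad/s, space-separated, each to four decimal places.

-0.2700 -0.2510 0.9560 -0.2500 -0.1510 -0.5770

o_n = [0.2919, -0.0156, -1.5470]
J₁: ẑ×o_n = [0.0156, 0.2919, -0.0000], ω = ẑ
J2: z=[-0.0349, -0.9994, 0.0000] o=[0.6696, -0.0234, 0.1100] → [1.6559, -0.0578, -0.3777, -0.0349, -0.9994, 0.0000]
J3: z=[-0.0349, -0.9994, 0.0000] o=[1.1347, -0.0396, -0.3720] → [1.1743, -0.0410, -0.8431, -0.0349, -0.9994, 0.0000]
J4: z=[-0.9199, 0.0321, 0.3907] o=[0.9668, -0.0338, -0.7678] → [-0.0321, -0.9805, 0.0050, -0.9199, 0.0321, 0.3907]
J5: z=[-0.1008, 0.9438, -0.3148] o=[0.8266, -0.1555, -1.0878] → [-0.3893, 0.1221, 0.4906, -0.1008, 0.9438, -0.3148]
J6: z=[-0.9932, -0.0767, 0.0878] o=[0.7721, -0.1850, -1.7304] → [-0.0290, 0.1401, -0.2050, -0.9932, -0.0767, 0.0878]
q̇ = J⁺·V = [-0.2700, -0.2510, 0.9560, -0.2500, -0.1510, -0.5770]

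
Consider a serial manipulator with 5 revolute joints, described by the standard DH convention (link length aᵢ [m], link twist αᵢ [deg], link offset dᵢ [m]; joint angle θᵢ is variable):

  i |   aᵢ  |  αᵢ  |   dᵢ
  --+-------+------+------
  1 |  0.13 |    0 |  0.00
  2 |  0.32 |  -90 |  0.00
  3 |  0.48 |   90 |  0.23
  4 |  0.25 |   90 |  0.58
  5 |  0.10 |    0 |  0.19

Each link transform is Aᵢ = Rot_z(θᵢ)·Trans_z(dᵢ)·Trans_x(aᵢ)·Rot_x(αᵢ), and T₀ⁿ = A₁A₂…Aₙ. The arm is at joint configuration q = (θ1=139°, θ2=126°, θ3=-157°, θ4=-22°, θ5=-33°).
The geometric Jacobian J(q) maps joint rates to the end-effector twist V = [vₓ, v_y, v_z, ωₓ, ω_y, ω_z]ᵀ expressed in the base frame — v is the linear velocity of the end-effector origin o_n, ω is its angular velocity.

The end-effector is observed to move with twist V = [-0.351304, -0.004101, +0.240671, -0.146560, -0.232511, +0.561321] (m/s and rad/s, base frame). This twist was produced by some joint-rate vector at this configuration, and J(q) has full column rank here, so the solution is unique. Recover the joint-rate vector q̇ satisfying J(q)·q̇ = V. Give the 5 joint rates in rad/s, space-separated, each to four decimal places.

o_n = [-0.1214, 0.6360, -0.2031]
J₁: ẑ×o_n = [-0.6360, -0.1214, 0.0000], ω = ẑ
J2: z=[0.0000, 0.0000, 1.0000] o=[-0.0981, 0.0853, 0.0000] → [-0.5507, -0.0233, 0.0000, 0.0000, 0.0000, 1.0000]
J3: z=[0.9962, -0.0872, 0.0000] o=[-0.1260, -0.2335, 0.0000] → [0.0177, 0.2023, 0.8666, 0.9962, -0.0872, 0.0000]
J4: z=[0.0341, 0.3892, -0.9205] o=[0.1416, 0.1866, 0.1876] → [0.2616, 0.2555, 0.1177, 0.0341, 0.3892, -0.9205]
J5: z=[-0.9537, -0.2627, -0.1464] o=[0.0867, 0.6331, -0.2558] → [-0.0134, 0.0807, -0.0575, -0.9537, -0.2627, -0.1464]
q̇ = J⁺·V = [0.5500, -0.0870, 0.3360, -0.1860, 0.4980]

0.5500 -0.0870 0.3360 -0.1860 0.4980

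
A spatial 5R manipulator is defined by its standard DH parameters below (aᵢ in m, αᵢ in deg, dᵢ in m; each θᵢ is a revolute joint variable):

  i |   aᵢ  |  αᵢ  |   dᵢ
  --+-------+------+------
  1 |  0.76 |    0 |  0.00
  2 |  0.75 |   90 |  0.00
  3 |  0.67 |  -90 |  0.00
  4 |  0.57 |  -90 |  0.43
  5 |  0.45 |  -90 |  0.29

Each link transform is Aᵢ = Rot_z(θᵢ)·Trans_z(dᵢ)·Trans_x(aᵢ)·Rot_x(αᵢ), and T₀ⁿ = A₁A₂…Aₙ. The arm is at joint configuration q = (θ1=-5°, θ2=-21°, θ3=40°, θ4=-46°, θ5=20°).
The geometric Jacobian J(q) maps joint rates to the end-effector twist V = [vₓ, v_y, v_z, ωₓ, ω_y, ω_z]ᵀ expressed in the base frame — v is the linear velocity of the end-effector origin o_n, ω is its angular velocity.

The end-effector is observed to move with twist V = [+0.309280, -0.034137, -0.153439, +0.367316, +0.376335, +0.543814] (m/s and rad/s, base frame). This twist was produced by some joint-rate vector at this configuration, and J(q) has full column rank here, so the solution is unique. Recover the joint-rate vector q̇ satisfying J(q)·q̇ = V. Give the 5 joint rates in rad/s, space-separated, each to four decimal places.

-0.2330 0.1500 0.0120 0.3740 0.7360

o_n = [2.1267, -1.3047, 1.2196]
J₁: ẑ×o_n = [1.3047, 2.1267, -0.0000], ω = ẑ
J2: z=[0.0000, 0.0000, 1.0000] o=[0.7571, -0.0662, 0.0000] → [1.2385, 1.3696, -0.0000, 0.0000, 0.0000, 1.0000]
J3: z=[-0.4384, -0.8988, 0.0000] o=[1.4312, -0.3950, 0.0000] → [-1.0962, 0.5346, 1.0239, -0.4384, -0.8988, 0.0000]
J4: z=[-0.5777, 0.2818, 0.7660] o=[1.8925, -0.6200, 0.4307] → [0.7468, 0.6352, 0.3296, -0.5777, 0.2818, 0.7660]
J5: z=[0.7998, 0.3828, 0.4624] o=[1.7370, -1.0003, 1.0146] → [0.2192, 0.0163, -0.3927, 0.7998, 0.3828, 0.4624]
q̇ = J⁺·V = [-0.2330, 0.1500, 0.0120, 0.3740, 0.7360]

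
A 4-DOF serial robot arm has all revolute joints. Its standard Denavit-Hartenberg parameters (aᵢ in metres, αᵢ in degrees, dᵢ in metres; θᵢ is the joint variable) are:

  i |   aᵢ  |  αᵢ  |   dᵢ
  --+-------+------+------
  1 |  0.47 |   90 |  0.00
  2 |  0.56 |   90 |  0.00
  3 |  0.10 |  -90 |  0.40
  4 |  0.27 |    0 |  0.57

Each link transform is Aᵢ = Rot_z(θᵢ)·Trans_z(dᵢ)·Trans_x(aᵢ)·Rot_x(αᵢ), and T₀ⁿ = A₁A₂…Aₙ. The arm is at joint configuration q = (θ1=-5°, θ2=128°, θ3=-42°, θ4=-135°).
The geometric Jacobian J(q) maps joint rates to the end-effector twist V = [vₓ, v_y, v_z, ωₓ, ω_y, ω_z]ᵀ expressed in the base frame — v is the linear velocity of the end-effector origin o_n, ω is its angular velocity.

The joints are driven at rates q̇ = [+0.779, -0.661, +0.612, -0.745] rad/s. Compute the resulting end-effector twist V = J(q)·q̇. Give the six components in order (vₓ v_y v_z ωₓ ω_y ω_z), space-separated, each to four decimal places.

o_n = [0.3539, -0.5172, 1.0524]
J₁: ẑ×o_n = [0.5172, 0.3539, -0.0000], ω = ẑ
J2: z=[-0.0872, -0.9962, 0.0000] o=[0.4682, -0.0410, 0.0000] → [-1.0484, 0.0917, -0.0723, -0.0872, -0.9962, 0.0000]
J3: z=[0.7850, -0.0687, 0.6157] o=[0.1248, -0.0109, 0.4413] → [0.2698, -0.3386, -0.3817, 0.7850, -0.0687, 0.6157]
J4: z=[-0.4752, -0.7044, 0.5273] o=[0.3990, 0.0323, 0.7461] → [0.0740, 0.1218, 0.2293, -0.4752, -0.7044, 0.5273]
V = J·q̇ = [1.2059, -0.0829, -0.3567, 0.8920, 1.1412, 0.7630]

1.2059 -0.0829 -0.3567 0.8920 1.1412 0.7630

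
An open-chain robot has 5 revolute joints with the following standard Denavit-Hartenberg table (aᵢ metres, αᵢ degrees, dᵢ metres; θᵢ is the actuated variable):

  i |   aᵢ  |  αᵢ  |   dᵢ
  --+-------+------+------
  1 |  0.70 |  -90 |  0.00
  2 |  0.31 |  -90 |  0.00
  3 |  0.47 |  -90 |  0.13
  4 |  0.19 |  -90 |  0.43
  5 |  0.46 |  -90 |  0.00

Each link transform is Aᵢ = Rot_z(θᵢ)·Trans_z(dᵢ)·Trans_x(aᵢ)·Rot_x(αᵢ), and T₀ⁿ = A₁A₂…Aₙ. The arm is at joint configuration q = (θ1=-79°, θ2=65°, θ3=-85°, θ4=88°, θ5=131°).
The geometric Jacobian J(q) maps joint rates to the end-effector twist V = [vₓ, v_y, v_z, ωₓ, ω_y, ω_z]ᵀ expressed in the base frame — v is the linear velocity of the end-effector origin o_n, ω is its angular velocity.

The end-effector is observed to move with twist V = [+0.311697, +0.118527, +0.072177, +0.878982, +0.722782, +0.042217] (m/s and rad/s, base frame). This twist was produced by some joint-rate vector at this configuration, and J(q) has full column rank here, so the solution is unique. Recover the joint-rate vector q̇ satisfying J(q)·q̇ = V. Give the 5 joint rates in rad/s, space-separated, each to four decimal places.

o_n = [0.5754, -0.5646, -0.4947]
J₁: ẑ×o_n = [0.5646, 0.5754, -0.0000], ω = ẑ
J2: z=[0.9816, 0.1908, 0.0000] o=[0.1336, -0.6871, 0.0000] → [-0.0944, 0.4856, 0.0360, 0.9816, 0.1908, 0.0000]
J3: z=[-0.1729, 0.8897, -0.4226] o=[0.1586, -0.8157, -0.2810] → [-0.0840, -0.2131, -0.4143, -0.1729, 0.8897, -0.4226]
J4: z=[-0.0052, -0.4299, -0.9029] o=[0.5990, -0.6277, -0.3730] → [0.1094, 0.0207, -0.0105, -0.0052, -0.4299, -0.9029]
J5: z=[-0.9783, -0.1849, 0.0937] o=[0.6361, -0.9805, -0.6815] → [-0.0735, 0.1771, -0.4181, -0.9783, -0.1849, 0.0937]
q̇ = J⁺·V = [0.5460, 0.1890, 0.6750, 0.1560, -0.8290]

0.5460 0.1890 0.6750 0.1560 -0.8290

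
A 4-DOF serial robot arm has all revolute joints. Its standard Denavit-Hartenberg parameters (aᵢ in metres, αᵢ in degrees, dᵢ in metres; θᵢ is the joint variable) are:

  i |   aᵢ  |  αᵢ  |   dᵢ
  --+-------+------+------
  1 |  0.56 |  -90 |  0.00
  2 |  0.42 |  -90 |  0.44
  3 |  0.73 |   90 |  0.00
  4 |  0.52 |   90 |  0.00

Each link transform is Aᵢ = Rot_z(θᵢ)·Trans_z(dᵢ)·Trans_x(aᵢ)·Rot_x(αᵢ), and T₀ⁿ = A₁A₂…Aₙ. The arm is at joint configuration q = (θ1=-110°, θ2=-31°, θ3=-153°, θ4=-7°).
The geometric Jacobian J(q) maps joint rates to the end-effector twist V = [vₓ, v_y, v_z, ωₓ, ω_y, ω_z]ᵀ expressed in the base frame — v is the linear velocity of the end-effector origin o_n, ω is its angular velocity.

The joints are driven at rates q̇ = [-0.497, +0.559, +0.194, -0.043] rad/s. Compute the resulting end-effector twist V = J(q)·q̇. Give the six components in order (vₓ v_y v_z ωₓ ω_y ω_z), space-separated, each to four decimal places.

0.0890 -0.4753 0.4258 0.5214 -0.3139 -0.6532

o_n = [0.9671, -0.2835, -0.3012]
J₁: ẑ×o_n = [0.2835, 0.9671, -0.0000], ω = ẑ
J2: z=[0.9397, -0.3420, 0.0000] o=[-0.1915, -0.5262, 0.0000] → [0.1030, 0.2830, 0.6243, 0.9397, -0.3420, 0.0000]
J3: z=[-0.1762, -0.4840, -0.8572] o=[0.0988, -1.0150, 0.2163] → [0.8775, -0.8354, 0.2914, -0.1762, -0.4840, -0.8572]
J4: z=[-0.7042, 0.6704, -0.2338] o=[0.6009, -0.6045, -0.1187] → [-0.0473, -0.2142, -0.4715, -0.7042, 0.6704, -0.2338]
V = J·q̇ = [0.0890, -0.4753, 0.4258, 0.5214, -0.3139, -0.6532]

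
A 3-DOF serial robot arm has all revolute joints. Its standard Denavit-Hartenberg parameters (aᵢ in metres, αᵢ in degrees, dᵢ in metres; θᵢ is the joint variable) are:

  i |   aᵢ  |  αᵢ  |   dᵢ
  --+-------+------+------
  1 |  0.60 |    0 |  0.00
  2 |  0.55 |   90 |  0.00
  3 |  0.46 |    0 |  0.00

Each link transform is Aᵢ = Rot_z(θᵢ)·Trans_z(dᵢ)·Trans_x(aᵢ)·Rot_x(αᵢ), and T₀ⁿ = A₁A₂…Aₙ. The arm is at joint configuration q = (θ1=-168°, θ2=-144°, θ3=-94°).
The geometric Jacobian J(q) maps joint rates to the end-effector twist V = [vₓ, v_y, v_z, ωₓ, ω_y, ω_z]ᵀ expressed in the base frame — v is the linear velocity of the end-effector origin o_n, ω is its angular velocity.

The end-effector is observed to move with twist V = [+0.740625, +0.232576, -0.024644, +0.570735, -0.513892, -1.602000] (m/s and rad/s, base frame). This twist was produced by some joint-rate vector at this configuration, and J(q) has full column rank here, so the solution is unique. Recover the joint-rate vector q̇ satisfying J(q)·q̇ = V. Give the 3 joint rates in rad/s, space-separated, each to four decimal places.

-0.8960 -0.7060 0.7680

o_n = [-0.2403, 0.2601, -0.4589]
J₁: ẑ×o_n = [-0.2601, -0.2403, 0.0000], ω = ẑ
J2: z=[0.0000, 0.0000, 1.0000] o=[-0.5869, -0.1247, 0.0000] → [-0.3849, 0.3466, 0.0000, 0.0000, 0.0000, 1.0000]
J3: z=[0.7431, -0.6691, 0.0000] o=[-0.2189, 0.2840, 0.0000] → [0.3071, 0.3410, -0.0321, 0.7431, -0.6691, 0.0000]
q̇ = J⁺·V = [-0.8960, -0.7060, 0.7680]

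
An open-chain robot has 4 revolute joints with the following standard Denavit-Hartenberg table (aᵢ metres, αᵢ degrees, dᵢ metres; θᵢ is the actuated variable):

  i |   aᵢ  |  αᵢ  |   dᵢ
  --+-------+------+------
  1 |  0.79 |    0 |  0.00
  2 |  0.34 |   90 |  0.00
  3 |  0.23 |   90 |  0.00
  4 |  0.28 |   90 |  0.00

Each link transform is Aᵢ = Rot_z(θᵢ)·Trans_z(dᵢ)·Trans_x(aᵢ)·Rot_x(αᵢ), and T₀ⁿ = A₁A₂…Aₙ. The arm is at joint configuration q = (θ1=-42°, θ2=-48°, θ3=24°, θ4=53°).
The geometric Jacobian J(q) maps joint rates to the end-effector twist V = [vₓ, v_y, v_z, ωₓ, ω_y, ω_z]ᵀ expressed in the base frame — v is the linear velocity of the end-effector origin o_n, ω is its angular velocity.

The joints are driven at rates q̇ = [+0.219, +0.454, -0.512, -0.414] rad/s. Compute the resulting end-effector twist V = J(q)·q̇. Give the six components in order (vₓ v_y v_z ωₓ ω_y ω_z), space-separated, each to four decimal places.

0.6594 -0.1895 -0.1487 0.5120 0.1684 1.0512

o_n = [0.3635, -1.2327, 0.1621]
J₁: ẑ×o_n = [1.2327, 0.3635, -0.0000], ω = ẑ
J2: z=[0.0000, 0.0000, 1.0000] o=[0.5871, -0.5286, 0.0000] → [0.7041, -0.2236, 0.0000, 0.0000, 0.0000, 1.0000]
J3: z=[-1.0000, 0.0000, 0.0000] o=[0.5871, -0.8686, 0.0000] → [0.0000, 0.1621, 0.3641, -1.0000, 0.0000, 0.0000]
J4: z=[-0.0000, -0.4067, -0.9135] o=[0.5871, -1.0787, 0.0935] → [-0.1685, 0.2043, -0.0910, -0.0000, -0.4067, -0.9135]
V = J·q̇ = [0.6594, -0.1895, -0.1487, 0.5120, 0.1684, 1.0512]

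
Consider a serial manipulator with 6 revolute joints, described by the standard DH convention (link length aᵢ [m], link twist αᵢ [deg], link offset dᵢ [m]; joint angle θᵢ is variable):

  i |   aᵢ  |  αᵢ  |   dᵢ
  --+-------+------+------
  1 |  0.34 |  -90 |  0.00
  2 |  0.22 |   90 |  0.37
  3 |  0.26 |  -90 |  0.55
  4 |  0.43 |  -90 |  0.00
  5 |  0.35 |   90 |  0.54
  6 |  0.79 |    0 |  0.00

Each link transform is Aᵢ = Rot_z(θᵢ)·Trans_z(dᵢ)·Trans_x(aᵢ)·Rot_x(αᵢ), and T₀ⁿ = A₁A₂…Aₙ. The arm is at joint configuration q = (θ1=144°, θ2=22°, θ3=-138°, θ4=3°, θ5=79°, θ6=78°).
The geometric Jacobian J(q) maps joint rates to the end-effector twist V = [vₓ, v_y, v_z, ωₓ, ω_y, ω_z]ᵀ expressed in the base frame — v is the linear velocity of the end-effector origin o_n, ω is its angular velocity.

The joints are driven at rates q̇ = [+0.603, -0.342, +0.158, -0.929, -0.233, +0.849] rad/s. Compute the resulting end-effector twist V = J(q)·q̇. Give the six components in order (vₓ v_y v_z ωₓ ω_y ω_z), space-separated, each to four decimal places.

1.2987 1.2728 0.1272 0.9486 -0.2726 1.3521

o_n = [0.2976, -0.5428, -0.4870]
J₁: ẑ×o_n = [0.5428, 0.2976, -0.0000], ω = ẑ
J2: z=[-0.5878, -0.8090, 0.0000] o=[-0.2751, 0.1998, 0.0000] → [0.3940, -0.2862, 0.8998, -0.5878, -0.8090, 0.0000]
J3: z=[-0.3031, 0.2202, 0.9272] o=[-0.6576, 0.0204, -0.0824] → [0.4331, 0.7630, -0.0396, -0.3031, 0.2202, 0.9272]
J4: z=[-0.0651, 0.9659, -0.2507] o=[-0.5771, 0.1770, 0.4999] → [-1.1336, -0.2835, -0.7979, -0.0651, 0.9659, -0.2507]
J5: z=[0.2529, -0.2270, -0.9405] o=[-0.1620, 0.2305, 0.5986] → [-0.4809, -0.1577, -0.0912, 0.2529, -0.2270, -0.9405]
J6: z=[0.9351, 0.3066, 0.1774] o=[0.0614, -0.2156, 0.1922] → [-0.1502, 0.6770, -0.3784, 0.9351, 0.3066, 0.1774]
V = J·q̇ = [1.2987, 1.2728, 0.1272, 0.9486, -0.2726, 1.3521]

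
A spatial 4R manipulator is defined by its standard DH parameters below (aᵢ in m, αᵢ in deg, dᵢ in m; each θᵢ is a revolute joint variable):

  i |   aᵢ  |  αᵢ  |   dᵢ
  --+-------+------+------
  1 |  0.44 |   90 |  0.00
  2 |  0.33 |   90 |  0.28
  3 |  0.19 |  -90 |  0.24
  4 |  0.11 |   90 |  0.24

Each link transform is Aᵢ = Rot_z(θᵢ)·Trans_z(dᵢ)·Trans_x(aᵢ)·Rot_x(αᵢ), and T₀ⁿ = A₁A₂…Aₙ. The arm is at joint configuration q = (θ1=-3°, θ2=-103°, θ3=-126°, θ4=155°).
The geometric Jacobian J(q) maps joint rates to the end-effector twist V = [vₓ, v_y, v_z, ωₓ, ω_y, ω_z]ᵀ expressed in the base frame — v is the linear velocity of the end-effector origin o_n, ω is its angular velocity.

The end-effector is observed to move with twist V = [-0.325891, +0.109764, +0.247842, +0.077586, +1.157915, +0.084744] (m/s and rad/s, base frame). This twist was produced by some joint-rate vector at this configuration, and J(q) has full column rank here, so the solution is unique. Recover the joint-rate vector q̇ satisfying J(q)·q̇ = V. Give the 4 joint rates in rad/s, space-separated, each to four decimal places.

o_n = [0.1418, -0.0734, -0.4155]
J₁: ẑ×o_n = [0.0734, 0.1418, -0.0000], ω = ẑ
J2: z=[-0.0523, -0.9986, 0.0000] o=[0.4394, -0.0230, 0.0000] → [0.4149, -0.0217, -0.2945, -0.0523, -0.9986, 0.0000]
J3: z=[-0.9730, 0.0510, 0.2250] o=[0.3506, -0.2988, -0.3215] → [-0.0555, -0.1384, -0.2086, -0.9730, 0.0510, 0.2250]
J4: z=[-0.1510, 0.5965, -0.7883] o=[0.1502, -0.1343, -0.1587] → [-0.1051, -0.0322, -0.0042, -0.1510, 0.5965, -0.7883]
q̇ = J⁺·V = [0.6740, -0.7460, -0.1490, 0.7050]

0.6740 -0.7460 -0.1490 0.7050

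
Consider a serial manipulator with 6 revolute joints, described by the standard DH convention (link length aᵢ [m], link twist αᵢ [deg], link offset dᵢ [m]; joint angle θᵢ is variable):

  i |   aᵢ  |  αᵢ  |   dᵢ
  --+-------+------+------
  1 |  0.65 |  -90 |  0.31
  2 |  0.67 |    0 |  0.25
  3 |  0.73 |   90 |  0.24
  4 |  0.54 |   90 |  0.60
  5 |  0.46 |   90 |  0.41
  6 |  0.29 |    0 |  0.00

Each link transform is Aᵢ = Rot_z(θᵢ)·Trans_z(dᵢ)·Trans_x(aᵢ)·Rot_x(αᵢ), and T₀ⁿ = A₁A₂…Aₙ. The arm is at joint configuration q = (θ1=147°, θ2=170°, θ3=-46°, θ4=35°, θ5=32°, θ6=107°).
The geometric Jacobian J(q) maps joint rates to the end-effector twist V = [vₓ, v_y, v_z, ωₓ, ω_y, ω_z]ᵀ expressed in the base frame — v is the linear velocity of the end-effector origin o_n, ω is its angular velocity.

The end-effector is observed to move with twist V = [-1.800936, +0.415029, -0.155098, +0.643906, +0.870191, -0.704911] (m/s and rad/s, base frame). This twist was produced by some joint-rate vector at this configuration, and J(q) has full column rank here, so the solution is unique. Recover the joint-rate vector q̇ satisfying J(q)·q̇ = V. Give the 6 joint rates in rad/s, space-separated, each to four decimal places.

o_n = [0.0814, -0.5527, -1.7679]
J₁: ẑ×o_n = [0.5527, 0.0814, -0.0000], ω = ẑ
J2: z=[-0.5446, -0.8387, 0.0000] o=[-0.5451, 0.3540, 0.3100] → [1.7427, -1.1317, 1.0193, -0.5446, -0.8387, 0.0000]
J3: z=[-0.5446, -0.8387, 0.0000] o=[-0.1279, -0.2150, 0.1937] → [1.6451, -1.0683, 0.3595, -0.5446, -0.8387, 0.0000]
J4: z=[-0.6953, 0.4515, -0.5592] o=[0.0837, -0.6386, -0.4115] → [-0.5644, -0.9418, -0.0587, -0.6953, 0.4515, -0.5592]
J5: z=[0.7151, 0.5123, -0.4755] o=[-0.2947, -0.7622, -1.1138] → [-0.2355, 0.2889, -0.0429, 0.7151, 0.5123, -0.4755]
J6: z=[0.6277, -0.7700, 0.1144] o=[-0.1430, -0.7271, -1.7100] → [0.0247, 0.0620, 0.2822, 0.6277, -0.7700, 0.1144]
q̇ = J⁺·V = [-0.1610, 0.0940, -0.8630, 0.6030, 0.5350, 0.4170]

-0.1610 0.0940 -0.8630 0.6030 0.5350 0.4170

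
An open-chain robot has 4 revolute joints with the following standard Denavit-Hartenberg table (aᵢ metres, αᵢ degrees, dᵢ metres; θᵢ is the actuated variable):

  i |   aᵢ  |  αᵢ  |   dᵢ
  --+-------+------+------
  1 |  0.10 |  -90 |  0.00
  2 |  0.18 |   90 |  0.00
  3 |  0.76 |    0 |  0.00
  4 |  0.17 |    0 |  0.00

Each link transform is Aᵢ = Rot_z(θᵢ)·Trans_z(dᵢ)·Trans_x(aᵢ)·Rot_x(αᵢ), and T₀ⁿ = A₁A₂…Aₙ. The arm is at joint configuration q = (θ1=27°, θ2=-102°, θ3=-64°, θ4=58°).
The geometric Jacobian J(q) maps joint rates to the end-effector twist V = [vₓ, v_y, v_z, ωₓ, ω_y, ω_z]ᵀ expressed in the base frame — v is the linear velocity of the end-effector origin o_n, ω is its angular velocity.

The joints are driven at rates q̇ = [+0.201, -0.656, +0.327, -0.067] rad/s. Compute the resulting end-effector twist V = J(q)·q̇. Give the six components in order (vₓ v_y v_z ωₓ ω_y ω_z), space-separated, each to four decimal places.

-0.3724 -0.0276 0.1300 0.0712 -0.7000 0.1469

o_n = [0.2809, -0.6435, 0.6673]
J₁: ẑ×o_n = [0.6435, 0.2809, -0.0000], ω = ẑ
J2: z=[-0.4540, 0.8910, 0.0000] o=[0.0891, 0.0454, 0.0000] → [0.5946, 0.3030, 0.1418, -0.4540, 0.8910, 0.0000]
J3: z=[-0.8715, -0.4441, -0.2079] o=[0.0558, 0.0284, 0.1761] → [-0.3578, 0.3813, 0.6855, -0.8715, -0.4441, -0.2079]
J4: z=[-0.8715, -0.4441, -0.2079] o=[0.3042, -0.6117, 0.5019] → [-0.0800, 0.1490, 0.0174, -0.8715, -0.4441, -0.2079]
V = J·q̇ = [-0.3724, -0.0276, 0.1300, 0.0712, -0.7000, 0.1469]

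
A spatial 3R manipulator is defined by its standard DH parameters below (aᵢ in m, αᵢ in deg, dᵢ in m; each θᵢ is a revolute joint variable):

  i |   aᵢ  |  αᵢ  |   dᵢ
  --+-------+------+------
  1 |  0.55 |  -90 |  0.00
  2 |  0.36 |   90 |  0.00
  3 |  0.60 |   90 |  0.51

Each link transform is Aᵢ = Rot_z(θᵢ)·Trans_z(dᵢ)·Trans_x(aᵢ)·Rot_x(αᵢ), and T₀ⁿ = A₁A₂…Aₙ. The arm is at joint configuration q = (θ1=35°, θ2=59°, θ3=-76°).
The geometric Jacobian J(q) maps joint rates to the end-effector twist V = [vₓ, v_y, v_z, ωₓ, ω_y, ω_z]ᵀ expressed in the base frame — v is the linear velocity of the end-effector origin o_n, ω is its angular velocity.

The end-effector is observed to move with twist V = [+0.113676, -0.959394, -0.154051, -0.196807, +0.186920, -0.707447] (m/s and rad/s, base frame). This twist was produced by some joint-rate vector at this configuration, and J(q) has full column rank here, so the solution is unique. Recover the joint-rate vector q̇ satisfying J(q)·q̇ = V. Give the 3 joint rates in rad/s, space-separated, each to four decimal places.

-0.6750 0.2660 -0.0630

o_n = [1.3557, 0.2385, -0.1703]
J₁: ẑ×o_n = [-0.2385, 1.3557, 0.0000], ω = ẑ
J2: z=[-0.5736, 0.8192, 0.0000] o=[0.4505, 0.3155, 0.0000] → [-0.1395, -0.0977, -0.6973, -0.5736, 0.8192, 0.0000]
J3: z=[0.7022, 0.4917, 0.5150] o=[0.6024, 0.4218, -0.3086] → [0.1624, 0.2909, -0.4990, 0.7022, 0.4917, 0.5150]
q̇ = J⁺·V = [-0.6750, 0.2660, -0.0630]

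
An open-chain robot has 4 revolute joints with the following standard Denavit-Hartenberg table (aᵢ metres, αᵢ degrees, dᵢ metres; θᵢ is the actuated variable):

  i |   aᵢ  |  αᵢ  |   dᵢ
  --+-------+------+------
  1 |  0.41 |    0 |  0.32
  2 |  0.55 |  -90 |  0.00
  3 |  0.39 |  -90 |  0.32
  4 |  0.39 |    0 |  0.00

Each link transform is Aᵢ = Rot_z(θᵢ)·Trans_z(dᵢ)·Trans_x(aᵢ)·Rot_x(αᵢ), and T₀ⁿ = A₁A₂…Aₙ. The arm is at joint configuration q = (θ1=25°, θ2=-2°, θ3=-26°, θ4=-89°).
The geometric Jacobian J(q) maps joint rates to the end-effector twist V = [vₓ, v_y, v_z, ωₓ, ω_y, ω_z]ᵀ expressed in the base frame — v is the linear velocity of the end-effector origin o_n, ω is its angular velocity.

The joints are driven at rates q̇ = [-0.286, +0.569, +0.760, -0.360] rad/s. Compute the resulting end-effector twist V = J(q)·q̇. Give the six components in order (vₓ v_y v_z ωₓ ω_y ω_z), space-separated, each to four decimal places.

o_n = [0.9288, 1.1810, 0.4939]
J₁: ẑ×o_n = [-1.1810, 0.9288, 0.0000], ω = ẑ
J2: z=[0.0000, 0.0000, 1.0000] o=[0.3716, 0.1733, 0.3200] → [-1.0078, 0.5572, 0.0000, 0.0000, 0.0000, 1.0000]
J3: z=[-0.3907, 0.9205, 0.0000] o=[0.8779, 0.3882, 0.3200] → [0.1601, 0.0680, -0.3566, -0.3907, 0.9205, 0.0000]
J4: z=[0.4035, 0.1713, -0.8988] o=[1.0755, 0.8197, 0.4910] → [0.3253, 0.1307, 0.1709, 0.4035, 0.1713, -0.8988]
V = J·q̇ = [-0.2310, 0.0560, -0.3326, -0.4422, 0.6379, 0.6066]

-0.2310 0.0560 -0.3326 -0.4422 0.6379 0.6066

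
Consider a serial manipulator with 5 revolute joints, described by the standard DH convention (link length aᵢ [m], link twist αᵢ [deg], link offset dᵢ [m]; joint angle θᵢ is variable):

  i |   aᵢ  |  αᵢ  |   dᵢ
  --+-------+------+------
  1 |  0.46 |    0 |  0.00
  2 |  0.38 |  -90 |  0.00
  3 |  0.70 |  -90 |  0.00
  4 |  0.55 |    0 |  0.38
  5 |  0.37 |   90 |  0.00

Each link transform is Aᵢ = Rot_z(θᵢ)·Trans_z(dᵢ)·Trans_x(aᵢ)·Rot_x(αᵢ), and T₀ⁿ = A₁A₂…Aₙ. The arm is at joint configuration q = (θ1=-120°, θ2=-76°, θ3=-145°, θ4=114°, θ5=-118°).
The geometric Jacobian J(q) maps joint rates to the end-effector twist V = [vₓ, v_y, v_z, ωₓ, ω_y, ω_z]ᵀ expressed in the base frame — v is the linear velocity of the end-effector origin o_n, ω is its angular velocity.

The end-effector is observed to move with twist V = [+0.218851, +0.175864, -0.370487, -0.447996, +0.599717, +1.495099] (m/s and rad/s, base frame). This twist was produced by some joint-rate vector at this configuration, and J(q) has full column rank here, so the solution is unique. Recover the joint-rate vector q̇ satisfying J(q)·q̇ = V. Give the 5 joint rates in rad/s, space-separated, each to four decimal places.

0.7400 -0.0960 -0.4530 0.5930 0.4460

o_n = [-0.0077, 0.0337, 0.7962]
J₁: ẑ×o_n = [-0.0337, -0.0077, 0.0000], ω = ẑ
J2: z=[0.0000, 0.0000, 1.0000] o=[-0.2300, -0.3984, 0.0000] → [-0.4321, 0.2223, 0.0000, 0.0000, 0.0000, 1.0000]
J3: z=[-0.2756, -0.9613, 0.0000] o=[-0.5953, -0.2936, 0.0000] → [-0.7653, 0.2195, 0.4745, -0.2756, -0.9613, 0.0000]
J4: z=[-0.5514, 0.1581, 0.8192] o=[-0.0441, -0.4517, 0.4015] → [-0.3352, 0.2474, -0.2734, -0.5514, 0.1581, 0.8192]
J5: z=[-0.5514, 0.1581, 0.8192] o=[-0.2913, 0.1419, 0.5845] → [0.1221, 0.3490, 0.0148, -0.5514, 0.1581, 0.8192]
q̇ = J⁺·V = [0.7400, -0.0960, -0.4530, 0.5930, 0.4460]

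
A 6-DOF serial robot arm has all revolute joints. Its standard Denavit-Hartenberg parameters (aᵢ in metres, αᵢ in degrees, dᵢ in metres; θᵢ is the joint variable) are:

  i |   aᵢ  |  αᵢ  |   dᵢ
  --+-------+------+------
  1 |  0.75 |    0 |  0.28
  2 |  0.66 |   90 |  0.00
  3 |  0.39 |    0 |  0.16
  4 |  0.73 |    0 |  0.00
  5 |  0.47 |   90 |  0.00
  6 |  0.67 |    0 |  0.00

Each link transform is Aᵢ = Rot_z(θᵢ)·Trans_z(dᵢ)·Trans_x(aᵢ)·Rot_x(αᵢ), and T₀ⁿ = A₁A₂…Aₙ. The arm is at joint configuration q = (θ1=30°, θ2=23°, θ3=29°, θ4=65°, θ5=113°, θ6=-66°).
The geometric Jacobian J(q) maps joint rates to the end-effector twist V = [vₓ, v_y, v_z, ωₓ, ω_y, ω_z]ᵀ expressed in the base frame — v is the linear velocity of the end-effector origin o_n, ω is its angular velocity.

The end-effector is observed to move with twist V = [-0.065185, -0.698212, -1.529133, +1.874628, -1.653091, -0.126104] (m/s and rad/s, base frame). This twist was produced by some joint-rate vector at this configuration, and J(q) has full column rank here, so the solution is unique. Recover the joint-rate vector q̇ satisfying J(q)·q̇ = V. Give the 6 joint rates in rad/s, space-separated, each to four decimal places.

-0.1560 -0.3470 0.9430 0.7180 0.8310 0.4230

o_n = [0.4622, 0.8775, 0.8602]
J₁: ẑ×o_n = [-0.8775, 0.4622, 0.0000], ω = ẑ
J2: z=[0.0000, 0.0000, 1.0000] o=[0.6495, 0.3750, 0.2800] → [-0.5025, -0.1874, 0.0000, 0.0000, 0.0000, 1.0000]
J3: z=[0.7986, -0.6018, 0.0000] o=[1.0467, 0.9021, 0.2800] → [-0.3492, -0.4634, -0.3714, 0.7986, -0.6018, 0.0000]
J4: z=[0.7986, -0.6018, 0.0000] o=[1.3798, 1.0782, 0.4691] → [-0.2354, -0.3124, -0.7125, 0.7986, -0.6018, 0.0000]
J5: z=[0.7986, -0.6018, 0.0000] o=[1.3491, 1.0376, 1.1973] → [0.2029, 0.2692, -0.6616, 0.7986, -0.6018, 0.0000]
J6: z=[-0.2732, -0.3626, 0.8910] o=[1.0971, 0.7031, 0.9839] → [-0.1106, -0.5995, -0.2779, -0.2732, -0.3626, 0.8910]
q̇ = J⁺·V = [-0.1560, -0.3470, 0.9430, 0.7180, 0.8310, 0.4230]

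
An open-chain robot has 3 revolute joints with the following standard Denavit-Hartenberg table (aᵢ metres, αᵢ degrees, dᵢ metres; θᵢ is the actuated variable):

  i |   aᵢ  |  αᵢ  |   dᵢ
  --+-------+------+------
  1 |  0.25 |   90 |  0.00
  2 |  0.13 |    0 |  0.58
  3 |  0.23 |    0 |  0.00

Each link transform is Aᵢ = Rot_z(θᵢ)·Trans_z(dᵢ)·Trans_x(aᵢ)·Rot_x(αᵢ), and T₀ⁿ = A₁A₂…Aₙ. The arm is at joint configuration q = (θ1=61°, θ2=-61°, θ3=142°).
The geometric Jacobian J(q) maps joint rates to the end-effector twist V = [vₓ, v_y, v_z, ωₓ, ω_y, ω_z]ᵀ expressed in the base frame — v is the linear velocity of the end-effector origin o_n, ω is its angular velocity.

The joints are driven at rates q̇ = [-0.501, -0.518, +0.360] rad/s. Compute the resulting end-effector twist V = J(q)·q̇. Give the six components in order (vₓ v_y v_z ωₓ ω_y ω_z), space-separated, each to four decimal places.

o_n = [0.6765, 0.0241, 0.1135]
J₁: ẑ×o_n = [-0.0241, 0.6765, 0.0000], ω = ẑ
J2: z=[0.8746, -0.4848, 0.0000] o=[0.1212, 0.2187, 0.0000] → [-0.0550, -0.0992, 0.0990, 0.8746, -0.4848, 0.0000]
J3: z=[0.8746, -0.4848, 0.0000] o=[0.6590, -0.0074, -0.1137] → [-0.1101, -0.1987, 0.0360, 0.8746, -0.4848, 0.0000]
V = J·q̇ = [0.0009, -0.3590, -0.0383, -0.1382, 0.0766, -0.5010]

0.0009 -0.3590 -0.0383 -0.1382 0.0766 -0.5010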